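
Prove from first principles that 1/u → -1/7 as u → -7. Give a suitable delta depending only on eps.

Fix eps > 0. We seek delta > 0 such that 0 < |u + 7| < delta implies |1/u + 1/7| < eps.
|1/u + 1/7| = |-7 − u|/(7·|u|) = |u + 7|/(7|u|).
Require delta ≤ 7/2 so that |u| > 7 − 7/2 = 7/2, hence 7|u| > 49/2.
Then |1/u + 1/7| < |u + 7|/(49/2), which is < eps when |u + 7| < (49/2)eps.
Take delta = min(7/2, (49/2)eps). Then 0 < |u + 7| < delta gives both |u + 7| < 7/2 and |u + 7| < (49/2)eps, so |1/u + 1/7| < eps.

delta = min(7/2, (49/2)eps)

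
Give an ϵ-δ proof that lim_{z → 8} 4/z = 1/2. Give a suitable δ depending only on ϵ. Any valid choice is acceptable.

Let ϵ > 0 be given. We seek δ > 0 such that 0 < |z − 8| < δ implies |4/z − (1/2)| < ϵ.
|4/z − (1/2)| = 4·|8 − z|/(8·|z|) = 4|z − 8|/(8|z|).
Require δ ≤ 4 so that |z| > 8 − 4 = 4, hence 8|z| > 32.
Then |4/z − (1/2)| < 4|z − 8|/32, which is < ϵ when |z − 8| < 8ϵ.
Take δ = min(4, 8ϵ). Then 0 < |z − 8| < δ gives both |z − 8| < 4 and |z − 8| < 8ϵ, so |4/z − (1/2)| < ϵ.

δ = min(4, 8ϵ)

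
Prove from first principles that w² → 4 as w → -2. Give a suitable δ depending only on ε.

δ = min(1, ε/5)

Fix ε > 0. We seek δ > 0 with 0 < |w + 2| < δ ⇒ |w² − 4| < ε.
Factor: w² − 4 = (w + 2)(w - 2), so |w² − 4| = |w + 2|·|w - 2|.
Restrict δ ≤ 1. Then |w + 2| < 1 gives |w| < 3, so by the triangle inequality |w - 2| ≤ 3 + 2 = 5.
Hence |w² − 4| ≤ 5|w + 2|, which is < ε once |w + 2| < ε/5.
Take δ = min(1, ε/5). If 0 < |w + 2| < δ then both bounds hold and |w² − 4| ≤ 5|w + 2| < 5·(ε/5) = ε.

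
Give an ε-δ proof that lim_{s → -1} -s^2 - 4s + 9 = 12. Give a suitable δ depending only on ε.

Fix ε > 0. We want δ > 0 such that 0 < |s + 1| < δ implies |(-s^2 - 4s + 9) − 12| < ε.
(-s^2 - 4s + 9) − 12 = -s^2 - 4s - 3 = (s + 1)(-s - 3).
So |(-s^2 - 4s + 9) − 12| = |s + 1|·|-s - 3|.
Assume first that |s + 1| < 1, so |s| < 2. Then |-s - 3| ≤ 2 + 3 = 5.
Hence |(-s^2 - 4s + 9) − 12| ≤ 5|s + 1| < ε provided |s + 1| < ε/5.
Take δ = min(1, ε/5). Then 0 < |s + 1| < δ gives both |s + 1| < 1 and |s + 1| < ε/5, so |(-s^2 - 4s + 9) − 12| < ε.

δ = min(1, ε/5)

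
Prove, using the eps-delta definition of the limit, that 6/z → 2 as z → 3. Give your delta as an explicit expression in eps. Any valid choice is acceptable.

Let eps > 0. We seek delta > 0 such that 0 < |z − 3| < delta implies |6/z − 2| < eps.
|6/z − 2| = 6·|3 − z|/(3·|z|) = 6|z − 3|/(3|z|).
Restrict delta ≤ 3/2. Then |z − 3| < 3/2 gives |z| > 3/2, so 3|z| > 9/2.
Then |6/z − 2| < 6|z − 3|/(9/2), which is < eps when |z − 3| < (3/4)eps.
Take delta = min(3/2, (3/4)eps). Then 0 < |z − 3| < delta gives both |z − 3| < 3/2 and |z − 3| < (3/4)eps, so |6/z − 2| < eps.

delta = min(3/2, (3/4)eps)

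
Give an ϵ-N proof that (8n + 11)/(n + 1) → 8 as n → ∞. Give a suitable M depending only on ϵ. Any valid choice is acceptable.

M = 3/ϵ

Let ϵ > 0 be given. For n ≥ 1, |(8n + 11)/(n + 1) − 8| = |3|/((n + 1)) = 3/((n + 1)).
Since n + 1 ≥ n for n ≥ 1, this is ≤ 3/(n) = 3/n.
So |(8n + 11)/(n + 1) − 8| < ϵ whenever n > 3/ϵ.
Take M = 3/ϵ. If n > M then |(8n + 11)/(n + 1) − 8| ≤ 3/n < ϵ.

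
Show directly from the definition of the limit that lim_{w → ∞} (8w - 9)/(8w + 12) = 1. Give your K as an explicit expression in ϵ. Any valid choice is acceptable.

Let ϵ > 0. We seek K > 0 such that w > K implies |(8w - 9)/(8w + 12) − 1| < ϵ.
(8w - 9)/(8w + 12) − 1 = (8(8w - 9) − 8(8w + 12)) / (8(8w + 12)) = -168/(8(8w + 12)).
For w > 0 we have 8w + 12 > 8w, so |(8w - 9)/(8w + 12) − 1| = 168/(8(8w + 12)) < 168/(8·8w) = (21/8)/w.
Thus |(8w - 9)/(8w + 12) − 1| < ϵ whenever w > (21/8)/ϵ.
Take K = (21/8)/ϵ. If w > K then |(8w - 9)/(8w + 12) − 1| < (21/8)/w < ϵ.

K = (21/8)/ϵ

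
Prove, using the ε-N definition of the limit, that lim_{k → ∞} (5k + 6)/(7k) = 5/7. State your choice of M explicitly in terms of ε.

M = (6/7)/ε

Let ε > 0 be given. For k ≥ 1, |(5k + 6)/(7k) − (5/7)| = |42|/(7(7k)) = 42/(7(7k)).
Since 7k ≥ 7k for k ≥ 1, this is ≤ 42/(7·7k) = (6/7)/k.
So |(5k + 6)/(7k) − (5/7)| < ε whenever k > (6/7)/ε.
Take M = (6/7)/ε. If k > M then |(5k + 6)/(7k) − (5/7)| ≤ (6/7)/k < ε.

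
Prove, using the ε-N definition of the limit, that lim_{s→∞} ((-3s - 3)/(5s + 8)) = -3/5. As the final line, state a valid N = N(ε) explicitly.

Let ε > 0 be given. We seek N > 0 such that s > N implies |(-3s - 3)/(5s + 8) + 3/5| < ε.
(-3s - 3)/(5s + 8) + 3/5 = (5(-3s - 3) − (-3)(5s + 8)) / (5(5s + 8)) = 9/(5(5s + 8)).
For s > 0 we have 5s + 8 > 5s, so |(-3s - 3)/(5s + 8) + 3/5| = 9/(5(5s + 8)) < 9/(5·5s) = (9/25)/s.
Thus |(-3s - 3)/(5s + 8) + 3/5| < ε whenever s > (9/25)/ε.
Take N = (9/25)/ε. If s > N then |(-3s - 3)/(5s + 8) + 3/5| < (9/25)/s < ε.

N = (9/25)/ε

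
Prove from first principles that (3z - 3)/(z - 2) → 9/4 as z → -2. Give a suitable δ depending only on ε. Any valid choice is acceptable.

δ = min(2, (8/3)ε)

Fix ε > 0. We want δ > 0 with 0 < |z + 2| < δ ⇒ |(3z - 3)/(z - 2) − (9/4)| < ε.
Combining over a common denominator, (3z - 3)/(z - 2) − (9/4) = [(3z - 3)·(-4) − (-9)·(z - 2)] / [(-4)·(z - 2)] = -3(z + 2) / ((-4)(z - 2)).
So |(3z - 3)/(z - 2) − (9/4)| = 3|z + 2| / (4·|z − 2|).
Require δ ≤ 2, so |z − 2| ≥ |-4| − |z + 2| > 4 − 2 = 2.
Hence |(3z - 3)/(z - 2) − (9/4)| < 3|z + 2|/(4·2) = (3/8)|z + 2|, which is < ε once |z + 2| < (8/3)ε.
Take δ = min(2, (8/3)ε). Then 0 < |z + 2| < δ forces both bounds, so |(3z - 3)/(z - 2) − (9/4)| < ε.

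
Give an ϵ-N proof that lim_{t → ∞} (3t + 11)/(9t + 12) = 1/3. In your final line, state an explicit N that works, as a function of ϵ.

Let ϵ > 0 be given. We seek N > 0 such that t > N implies |(3t + 11)/(9t + 12) − (1/3)| < ϵ.
(3t + 11)/(9t + 12) − (1/3) = (9(3t + 11) − 3(9t + 12)) / (9(9t + 12)) = 63/(9(9t + 12)).
For t > 0 we have 9t + 12 > 9t, so |(3t + 11)/(9t + 12) − (1/3)| = 63/(9(9t + 12)) < 63/(9·9t) = (7/9)/t.
Thus |(3t + 11)/(9t + 12) − (1/3)| < ϵ whenever t > (7/9)/ϵ.
Take N = (7/9)/ϵ. If t > N then |(3t + 11)/(9t + 12) − (1/3)| < (7/9)/t < ϵ.

N = (7/9)/ϵ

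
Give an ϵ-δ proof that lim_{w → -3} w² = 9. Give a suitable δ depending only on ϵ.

δ = min(1, ϵ/7)

Let ϵ > 0 be given. We seek δ > 0 with 0 < |w + 3| < δ ⇒ |w² − 9| < ϵ.
Factor: w² − 9 = (w + 3)(w - 3), so |w² − 9| = |w + 3|·|w - 3|.
Impose δ ≤ 1 so that |w| < 4; then |w - 3| ≤ 7.
Hence |w² − 9| ≤ 7|w + 3|, which is < ϵ once |w + 3| < ϵ/7.
Take δ = min(1, ϵ/7). If 0 < |w + 3| < δ then both bounds hold and |w² − 9| ≤ 7|w + 3| < 7·(ϵ/7) = ϵ.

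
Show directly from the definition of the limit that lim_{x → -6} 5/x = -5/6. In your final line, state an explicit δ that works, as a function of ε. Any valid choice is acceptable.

δ = min(3, (18/5)ε)

Let ε > 0. We seek δ > 0 such that 0 < |x + 6| < δ implies |5/x + 5/6| < ε.
|5/x + 5/6| = 5·|-6 − x|/(6·|x|) = 5|x + 6|/(6|x|).
Restrict δ ≤ 3. Then |x + 6| < 3 gives |x| > 3, so 6|x| > 18.
Then |5/x + 5/6| < 5|x + 6|/18, which is < ε when |x + 6| < (18/5)ε.
Take δ = min(3, (18/5)ε). Then 0 < |x + 6| < δ gives both |x + 6| < 3 and |x + 6| < (18/5)ε, so |5/x + 5/6| < ε.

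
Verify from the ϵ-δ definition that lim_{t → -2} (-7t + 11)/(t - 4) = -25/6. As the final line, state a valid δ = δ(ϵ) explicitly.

Suppose ϵ > 0. We want δ > 0 with 0 < |t + 2| < δ ⇒ |(-7t + 11)/(t - 4) + 25/6| < ϵ.
Combining over a common denominator, (-7t + 11)/(t - 4) + 25/6 = [(-7t + 11)·(-6) − 25·(t - 4)] / [(-6)·(t - 4)] = 17(t + 2) / ((-6)(t - 4)).
So |(-7t + 11)/(t - 4) + 25/6| = 17|t + 2| / (6·|t − 4|).
Restrict δ ≤ 3. Then |t + 2| < 3 gives |t − 4| = |(t + 2) + (-6)| ≥ 6 − 3 = 3.
Hence |(-7t + 11)/(t - 4) + 25/6| < 17|t + 2|/(6·3) = (17/18)|t + 2|, which is < ϵ once |t + 2| < (18/17)ϵ.
Take δ = min(3, (18/17)ϵ). Then 0 < |t + 2| < δ forces both bounds, so |(-7t + 11)/(t - 4) + 25/6| < ϵ.

δ = min(3, (18/17)ϵ)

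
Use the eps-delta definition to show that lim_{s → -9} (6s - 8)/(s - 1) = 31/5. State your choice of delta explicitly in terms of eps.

delta = min(5, 25eps)

Let eps > 0. We want delta > 0 with 0 < |s + 9| < delta ⇒ |(6s - 8)/(s - 1) − (31/5)| < eps.
Combining over a common denominator, (6s - 8)/(s - 1) − (31/5) = [(6s - 8)·(-10) − (-62)·(s - 1)] / [(-10)·(s - 1)] = 2(s + 9) / ((-10)(s - 1)).
So |(6s - 8)/(s - 1) − (31/5)| = 2|s + 9| / (10·|s − 1|).
Restrict delta ≤ 5. Then |s + 9| < 5 gives |s − 1| = |(s + 9) + (-10)| ≥ 10 − 5 = 5.
Hence |(6s - 8)/(s - 1) − (31/5)| < 2|s + 9|/(10·5) = (1/25)|s + 9|, which is < eps once |s + 9| < 25eps.
Take delta = min(5, 25eps). Then 0 < |s + 9| < delta forces both bounds, so |(6s - 8)/(s - 1) − (31/5)| < eps.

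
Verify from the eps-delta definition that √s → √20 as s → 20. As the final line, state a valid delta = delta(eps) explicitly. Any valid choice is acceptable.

delta = min(20, √20·eps)

Let eps > 0 be given. We want delta > 0 such that 0 < |s − 20| < delta implies |√s − √20| < eps.
Rationalise: √s − √20 = (s − 20)/(√s + √20), so |√s − √20| = |s − 20|/(√s + √20).
Restrict delta ≤ 20 so that |s − 20| < 20 forces s > 0, and then √s + √20 > √20.
Hence |√s − √20| < |s − 20|/√20, which is < eps once |s − 20| < √20·eps.
Take delta = min(20, √20·eps). If 0 < |s − 20| < delta then s > 0 and |√s − √20| < |s − 20|/√20 < eps.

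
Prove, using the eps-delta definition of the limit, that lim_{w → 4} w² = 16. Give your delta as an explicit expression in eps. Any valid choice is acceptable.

Suppose eps > 0. We seek delta > 0 with 0 < |w − 4| < delta ⇒ |w² − 16| < eps.
Factor: w² − 16 = (w − 4)(w + 4), so |w² − 16| = |w − 4|·|w + 4|.
Restrict delta ≤ 2. Then |w − 4| < 2 gives |w| < 6, so by the triangle inequality |w + 4| ≤ 6 + 4 = 10.
Hence |w² − 16| ≤ 10|w − 4|, which is < eps once |w − 4| < eps/10.
Take delta = min(2, eps/10). If 0 < |w − 4| < delta then both bounds hold and |w² − 16| ≤ 10|w − 4| < 10·(eps/10) = eps.

delta = min(2, eps/10)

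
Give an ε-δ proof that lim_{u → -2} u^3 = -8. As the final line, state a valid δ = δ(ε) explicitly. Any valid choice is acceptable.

Let ε > 0 be given. We seek δ > 0 with 0 < |u + 2| < δ ⇒ |u^3 + 8| < ε.
Factor: u^3 + 8 = (u + 2)(u^2 - 2u + 4), so |u^3 + 8| = |u + 2|·|u^2 - 2u + 4|.
Impose δ ≤ 1 so that |u| < 3; then |u^2 - 2u + 4| ≤ 19.
Hence |u^3 + 8| ≤ 19|u + 2|, which is < ε once |u + 2| < ε/19.
Take δ = min(1, ε/19). If 0 < |u + 2| < δ then both bounds hold and |u^3 + 8| ≤ 19|u + 2| < 19·(ε/19) = ε.

δ = min(1, ε/19)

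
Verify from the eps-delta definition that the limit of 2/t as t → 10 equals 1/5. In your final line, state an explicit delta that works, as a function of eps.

delta = min(5, 25eps)

Fix eps > 0. We seek delta > 0 such that 0 < |t − 10| < delta implies |2/t − (1/5)| < eps.
|2/t − (1/5)| = 2·|10 − t|/(10·|t|) = 2|t − 10|/(10|t|).
Restrict delta ≤ 5. Then |t − 10| < 5 gives |t| > 5, so 10|t| > 50.
Then |2/t − (1/5)| < 2|t − 10|/50, which is < eps when |t − 10| < 25eps.
Take delta = min(5, 25eps). Then 0 < |t − 10| < delta gives both |t − 10| < 5 and |t − 10| < 25eps, so |2/t − (1/5)| < eps.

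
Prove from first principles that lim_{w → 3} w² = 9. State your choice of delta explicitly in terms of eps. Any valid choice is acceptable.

Fix eps > 0. We seek delta > 0 with 0 < |w − 3| < delta ⇒ |w² − 9| < eps.
Factor: w² − 9 = (w − 3)(w + 3), so |w² − 9| = |w − 3|·|w + 3|.
Impose delta ≤ 2 so that |w| < 5; then |w + 3| ≤ 8.
Hence |w² − 9| ≤ 8|w − 3|, which is < eps once |w − 3| < eps/8.
Take delta = min(2, eps/8). If 0 < |w − 3| < delta then both bounds hold and |w² − 9| ≤ 8|w − 3| < 8·(eps/8) = eps.

delta = min(2, eps/8)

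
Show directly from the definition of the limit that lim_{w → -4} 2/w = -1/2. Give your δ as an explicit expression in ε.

Fix ε > 0. We seek δ > 0 such that 0 < |w + 4| < δ implies |2/w + 1/2| < ε.
|2/w + 1/2| = 2·|-4 − w|/(4·|w|) = 2|w + 4|/(4|w|).
Restrict δ ≤ 2. Then |w + 4| < 2 gives |w| > 2, so 4|w| > 8.
Then |2/w + 1/2| < 2|w + 4|/8, which is < ε when |w + 4| < 4ε.
Take δ = min(2, 4ε). Then 0 < |w + 4| < δ gives both |w + 4| < 2 and |w + 4| < 4ε, so |2/w + 1/2| < ε.

δ = min(2, 4ε)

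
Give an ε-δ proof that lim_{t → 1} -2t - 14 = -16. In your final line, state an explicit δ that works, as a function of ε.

Let ε > 0. We need δ > 0 so that 0 < |t − 1| < δ implies |(-2t - 14) + 16| < ε.
Since (-2t - 14) + 16 = -2(t − 1), we have |(-2t - 14) + 16| = 2|t − 1|.
Thus it suffices that |t − 1| < ε/2.
Choosing δ = ε/2 gives |(-2t - 14) + 16| = 2|t − 1| < ε whenever |t − 1| < δ.

δ = ε/2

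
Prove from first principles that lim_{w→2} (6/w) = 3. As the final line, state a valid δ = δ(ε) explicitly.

Fix ε > 0. We seek δ > 0 such that 0 < |w − 2| < δ implies |6/w − 3| < ε.
|6/w − 3| = 6·|2 − w|/(2·|w|) = 6|w − 2|/(2|w|).
Require δ ≤ 1 so that |w| > 2 − 1 = 1, hence 2|w| > 2.
Then |6/w − 3| < 6|w − 2|/2, which is < ε when |w − 2| < (1/3)ε.
Take δ = min(1, (1/3)ε). Then 0 < |w − 2| < δ gives both |w − 2| < 1 and |w − 2| < (1/3)ε, so |6/w − 3| < ε.

δ = min(1, (1/3)ε)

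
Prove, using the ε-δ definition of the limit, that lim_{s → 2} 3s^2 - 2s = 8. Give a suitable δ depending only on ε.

Let ε > 0 be given. We want δ > 0 such that 0 < |s − 2| < δ implies |(3s^2 - 2s) − 8| < ε.
(3s^2 - 2s) − 8 = 3s^2 - 2s - 8 = (s − 2)(3s + 4).
So |(3s^2 - 2s) − 8| = |s − 2|·|3s + 4|.
Assume first that |s − 2| < 1, so |s| < 3. Then |3s + 4| ≤ 3·3 + 4 = 13.
Hence |(3s^2 - 2s) − 8| ≤ 13|s − 2| < ε provided |s − 2| < ε/13.
Choosing δ = min(1, ε/13) ensures both conditions, hence |(3s^2 - 2s) − 8| < ε.

δ = min(1, ε/13)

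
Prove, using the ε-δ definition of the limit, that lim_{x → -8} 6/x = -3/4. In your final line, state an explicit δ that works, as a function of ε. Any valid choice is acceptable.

δ = min(4, (16/3)ε)

Let ε > 0 be given. We seek δ > 0 such that 0 < |x + 8| < δ implies |6/x + 3/4| < ε.
|6/x + 3/4| = 6·|-8 − x|/(8·|x|) = 6|x + 8|/(8|x|).
Restrict δ ≤ 4. Then |x + 8| < 4 gives |x| > 4, so 8|x| > 32.
Then |6/x + 3/4| < 6|x + 8|/32, which is < ε when |x + 8| < (16/3)ε.
Take δ = min(4, (16/3)ε). Then 0 < |x + 8| < δ gives both |x + 8| < 4 and |x + 8| < (16/3)ε, so |6/x + 3/4| < ε.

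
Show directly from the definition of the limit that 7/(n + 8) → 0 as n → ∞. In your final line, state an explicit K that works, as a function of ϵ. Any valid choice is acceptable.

Let ϵ > 0 be given. For n ≥ 1, |7/(n + 8) − 0| = 7/(n + 8) ≤ 7/n.
We need 7/n < ϵ, i.e. n > 7/ϵ.
Take K = 7/ϵ. If n > K then |7/(n + 8)| ≤ 7/n < ϵ.

K = 7/ϵ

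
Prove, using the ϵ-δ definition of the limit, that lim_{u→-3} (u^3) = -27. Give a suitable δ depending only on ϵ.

δ = min(1, ϵ/37)

Let ϵ > 0. We seek δ > 0 with 0 < |u + 3| < δ ⇒ |u^3 + 27| < ϵ.
Factor: u^3 + 27 = (u + 3)(u^2 - 3u + 9), so |u^3 + 27| = |u + 3|·|u^2 - 3u + 9|.
Restrict δ ≤ 1. Then |u + 3| < 1 gives |u| < 4, so by the triangle inequality |u^2 - 3u + 9| ≤ 4^2 + 3·4 + 9 = 37.
Hence |u^3 + 27| ≤ 37|u + 3|, which is < ϵ once |u + 3| < ϵ/37.
Take δ = min(1, ϵ/37). If 0 < |u + 3| < δ then both bounds hold and |u^3 + 27| ≤ 37|u + 3| < 37·(ϵ/37) = ϵ.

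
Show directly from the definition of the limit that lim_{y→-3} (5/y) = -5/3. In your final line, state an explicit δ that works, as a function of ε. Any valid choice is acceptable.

δ = min(3/2, (9/10)ε)

Let ε > 0 be given. We seek δ > 0 such that 0 < |y + 3| < δ implies |5/y + 5/3| < ε.
|5/y + 5/3| = 5·|-3 − y|/(3·|y|) = 5|y + 3|/(3|y|).
Require δ ≤ 3/2 so that |y| > 3 − 3/2 = 3/2, hence 3|y| > 9/2.
Then |5/y + 5/3| < 5|y + 3|/(9/2), which is < ε when |y + 3| < (9/10)ε.
Take δ = min(3/2, (9/10)ε). Then 0 < |y + 3| < δ gives both |y + 3| < 3/2 and |y + 3| < (9/10)ε, so |5/y + 5/3| < ε.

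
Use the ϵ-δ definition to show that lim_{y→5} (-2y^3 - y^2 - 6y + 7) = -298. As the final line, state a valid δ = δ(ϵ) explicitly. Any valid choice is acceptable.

δ = min(1, ϵ/199)

Let ϵ > 0 be given. We want δ > 0 such that 0 < |y − 5| < δ implies |(-2y^3 - y^2 - 6y + 7) + 298| < ϵ.
(-2y^3 - y^2 - 6y + 7) + 298 = -2y^3 - y^2 - 6y + 305 = (y − 5)(-2y^2 - 11y - 61).
So |(-2y^3 - y^2 - 6y + 7) + 298| = |y − 5|·|-2y^2 - 11y - 61|.
Assume first that |y − 5| < 1, so |y| < 6. Then |-2y^2 - 11y - 61| ≤ 2·6^2 + 11·6 + 61 = 199.
Hence |(-2y^3 - y^2 - 6y + 7) + 298| ≤ 199|y − 5| < ϵ provided |y − 5| < ϵ/199.
Take δ = min(1, ϵ/199). Then 0 < |y − 5| < δ gives both |y − 5| < 1 and |y − 5| < ϵ/199, so |(-2y^3 - y^2 - 6y + 7) + 298| < ϵ.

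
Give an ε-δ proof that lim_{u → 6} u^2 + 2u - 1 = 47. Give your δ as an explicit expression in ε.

δ = min(2, ε/16)

Suppose ε > 0. We want δ > 0 such that 0 < |u − 6| < δ implies |(u^2 + 2u - 1) − 47| < ε.
(u^2 + 2u - 1) − 47 = u^2 + 2u - 48 = (u − 6)(u + 8).
So |(u^2 + 2u - 1) − 47| = |u − 6|·|u + 8|.
Assume first that |u − 6| < 2, so |u| < 8. Then |u + 8| ≤ 8 + 8 = 16.
Hence |(u^2 + 2u - 1) − 47| ≤ 16|u − 6| < ε provided |u − 6| < ε/16.
Take δ = min(2, ε/16). Then 0 < |u − 6| < δ gives both |u − 6| < 2 and |u − 6| < ε/16, so |(u^2 + 2u - 1) − 47| < ε.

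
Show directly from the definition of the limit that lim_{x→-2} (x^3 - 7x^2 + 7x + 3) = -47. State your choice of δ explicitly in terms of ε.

Suppose ε > 0. We want δ > 0 such that 0 < |x + 2| < δ implies |(x^3 - 7x^2 + 7x + 3) + 47| < ε.
(x^3 - 7x^2 + 7x + 3) + 47 = x^3 - 7x^2 + 7x + 50 = (x + 2)(x^2 - 9x + 25).
So |(x^3 - 7x^2 + 7x + 3) + 47| = |x + 2|·|x^2 - 9x + 25|.
Require δ ≤ 2. Then |x + 2| < 2 gives |x| < 4, and by the triangle inequality |x^2 - 9x + 25| ≤ 4^2 + 9·4 + 25 = 77.
Hence |(x^3 - 7x^2 + 7x + 3) + 47| ≤ 77|x + 2| < ε provided |x + 2| < ε/77.
Choosing δ = min(2, ε/77) ensures both conditions, hence |(x^3 - 7x^2 + 7x + 3) + 47| < ε.

δ = min(2, ε/77)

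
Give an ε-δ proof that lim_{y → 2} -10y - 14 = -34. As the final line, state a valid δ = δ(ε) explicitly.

δ = ε/10

Let ε > 0. We need δ > 0 so that 0 < |y − 2| < δ implies |(-10y - 14) + 34| < ε.
Since (-10y - 14) + 34 = -10(y − 2), we have |(-10y - 14) + 34| = 10|y − 2|.
Thus it suffices that |y − 2| < ε/10.
Take δ = ε/10. If 0 < |y − 2| < δ then |(-10y - 14) + 34| = 10|y − 2| < 10·(ε/10) = ε.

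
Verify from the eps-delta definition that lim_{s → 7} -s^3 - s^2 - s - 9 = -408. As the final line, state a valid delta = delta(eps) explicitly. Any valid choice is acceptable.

Let eps > 0. We want delta > 0 such that 0 < |s − 7| < delta implies |(-s^3 - s^2 - s - 9) + 408| < eps.
(-s^3 - s^2 - s - 9) + 408 = -s^3 - s^2 - s + 399 = (s − 7)(-s^2 - 8s - 57).
So |(-s^3 - s^2 - s - 9) + 408| = |s − 7|·|-s^2 - 8s - 57|.
Assume first that |s − 7| < 2, so |s| < 9. Then |-s^2 - 8s - 57| ≤ 9^2 + 8·9 + 57 = 210.
Hence |(-s^3 - s^2 - s - 9) + 408| ≤ 210|s − 7| < eps provided |s − 7| < eps/210.
Choosing delta = min(2, eps/210) ensures both conditions, hence |(-s^3 - s^2 - s - 9) + 408| < eps.

delta = min(2, eps/210)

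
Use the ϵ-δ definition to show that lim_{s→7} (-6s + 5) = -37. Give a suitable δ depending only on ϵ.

δ = ϵ/6

Let ϵ > 0 be given. We need δ > 0 so that 0 < |s − 7| < δ implies |(-6s + 5) + 37| < ϵ.
Since (-6s + 5) + 37 = -6(s − 7), we have |(-6s + 5) + 37| = 6|s − 7|.
Thus it suffices that |s − 7| < ϵ/6.
Take δ = ϵ/6. If 0 < |s − 7| < δ then |(-6s + 5) + 37| = 6|s − 7| < 6·(ϵ/6) = ϵ.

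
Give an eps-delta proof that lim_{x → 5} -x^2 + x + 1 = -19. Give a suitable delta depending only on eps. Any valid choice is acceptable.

delta = min(2, eps/11)

Let eps > 0. We want delta > 0 such that 0 < |x − 5| < delta implies |(-x^2 + x + 1) + 19| < eps.
(-x^2 + x + 1) + 19 = -x^2 + x + 20 = (x − 5)(-x - 4).
So |(-x^2 + x + 1) + 19| = |x − 5|·|-x - 4|.
Assume first that |x − 5| < 2, so |x| < 7. Then |-x - 4| ≤ 7 + 4 = 11.
Hence |(-x^2 + x + 1) + 19| ≤ 11|x − 5| < eps provided |x − 5| < eps/11.
Take delta = min(2, eps/11). Then 0 < |x − 5| < delta gives both |x − 5| < 2 and |x − 5| < eps/11, so |(-x^2 + x + 1) + 19| < eps.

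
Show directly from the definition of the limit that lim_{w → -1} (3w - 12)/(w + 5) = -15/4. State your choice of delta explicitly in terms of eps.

Fix eps > 0. We want delta > 0 with 0 < |w + 1| < delta ⇒ |(3w - 12)/(w + 5) + 15/4| < eps.
Combining over a common denominator, (3w - 12)/(w + 5) + 15/4 = [(3w - 12)·4 − (-15)·(w + 5)] / [4·(w + 5)] = 27(w + 1) / (4(w + 5)).
So |(3w - 12)/(w + 5) + 15/4| = 27|w + 1| / (4·|w + 5|).
Restrict delta ≤ 2. Then |w + 1| < 2 gives |w + 5| = |(w + 1) + 4| ≥ 4 − 2 = 2.
Hence |(3w - 12)/(w + 5) + 15/4| < 27|w + 1|/(4·2) = (27/8)|w + 1|, which is < eps once |w + 1| < (8/27)eps.
Take delta = min(2, (8/27)eps). Then 0 < |w + 1| < delta forces both bounds, so |(3w - 12)/(w + 5) + 15/4| < eps.

delta = min(2, (8/27)eps)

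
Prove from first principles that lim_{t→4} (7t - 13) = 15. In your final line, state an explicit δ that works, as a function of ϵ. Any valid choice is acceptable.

Let ϵ > 0. We need δ > 0 so that 0 < |t − 4| < δ implies |(7t - 13) − 15| < ϵ.
|(7t - 13) − 15| = |7t - 28| = 7|t − 4|.
So 7|t − 4| < ϵ exactly when |t − 4| < ϵ/7.
Choosing δ = ϵ/7 gives |(7t - 13) − 15| = 7|t − 4| < ϵ whenever |t − 4| < δ.

δ = ϵ/7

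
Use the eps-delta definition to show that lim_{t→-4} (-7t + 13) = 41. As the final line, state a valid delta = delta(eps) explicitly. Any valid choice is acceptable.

Let eps > 0. We need delta > 0 so that 0 < |t + 4| < delta implies |(-7t + 13) − 41| < eps.
Since (-7t + 13) − 41 = -7(t + 4), we have |(-7t + 13) − 41| = 7|t + 4|.
Thus it suffices that |t + 4| < eps/7.
Choosing delta = eps/7 gives |(-7t + 13) − 41| = 7|t + 4| < eps whenever |t + 4| < delta.

delta = eps/7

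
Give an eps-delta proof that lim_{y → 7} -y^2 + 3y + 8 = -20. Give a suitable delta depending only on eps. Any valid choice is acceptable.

delta = min(1, eps/12)

Let eps > 0. We want delta > 0 such that 0 < |y − 7| < delta implies |(-y^2 + 3y + 8) + 20| < eps.
(-y^2 + 3y + 8) + 20 = -y^2 + 3y + 28 = (y − 7)(-y - 4).
So |(-y^2 + 3y + 8) + 20| = |y − 7|·|-y - 4|.
Assume first that |y − 7| < 1, so |y| < 8. Then |-y - 4| ≤ 8 + 4 = 12.
Hence |(-y^2 + 3y + 8) + 20| ≤ 12|y − 7| < eps provided |y − 7| < eps/12.
Choosing delta = min(1, eps/12) ensures both conditions, hence |(-y^2 + 3y + 8) + 20| < eps.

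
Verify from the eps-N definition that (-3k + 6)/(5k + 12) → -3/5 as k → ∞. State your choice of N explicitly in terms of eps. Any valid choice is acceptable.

N = (66/25)/eps

Let eps > 0 be given. For k ≥ 1, |(-3k + 6)/(5k + 12) + 3/5| = |66|/(5(5k + 12)) = 66/(5(5k + 12)).
Since 5k + 12 ≥ 5k for k ≥ 1, this is ≤ 66/(5·5k) = (66/25)/k.
So |(-3k + 6)/(5k + 12) + 3/5| < eps whenever k > (66/25)/eps.
Take N = (66/25)/eps. If k > N then |(-3k + 6)/(5k + 12) + 3/5| ≤ (66/25)/k < eps.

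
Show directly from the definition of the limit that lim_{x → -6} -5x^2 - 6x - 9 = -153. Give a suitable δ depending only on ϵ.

Let ϵ > 0. We want δ > 0 such that 0 < |x + 6| < δ implies |(-5x^2 - 6x - 9) + 153| < ϵ.
(-5x^2 - 6x - 9) + 153 = -5x^2 - 6x + 144 = (x + 6)(-5x + 24).
So |(-5x^2 - 6x - 9) + 153| = |x + 6|·|-5x + 24|.
Assume first that |x + 6| < 2, so |x| < 8. Then |-5x + 24| ≤ 5·8 + 24 = 64.
Hence |(-5x^2 - 6x - 9) + 153| ≤ 64|x + 6| < ϵ provided |x + 6| < ϵ/64.
Choosing δ = min(2, ϵ/64) ensures both conditions, hence |(-5x^2 - 6x - 9) + 153| < ϵ.

δ = min(2, ϵ/64)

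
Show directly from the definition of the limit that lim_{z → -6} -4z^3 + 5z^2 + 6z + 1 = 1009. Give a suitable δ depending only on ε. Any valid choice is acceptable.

δ = min(1, ε/567)

Suppose ε > 0. We want δ > 0 such that 0 < |z + 6| < δ implies |(-4z^3 + 5z^2 + 6z + 1) − 1009| < ε.
(-4z^3 + 5z^2 + 6z + 1) − 1009 = -4z^3 + 5z^2 + 6z - 1008 = (z + 6)(-4z^2 + 29z - 168).
So |(-4z^3 + 5z^2 + 6z + 1) − 1009| = |z + 6|·|-4z^2 + 29z - 168|.
Require δ ≤ 1. Then |z + 6| < 1 gives |z| < 7, and by the triangle inequality |-4z^2 + 29z - 168| ≤ 4·7^2 + 29·7 + 168 = 567.
Hence |(-4z^3 + 5z^2 + 6z + 1) − 1009| ≤ 567|z + 6| < ε provided |z + 6| < ε/567.
Choosing δ = min(1, ε/567) ensures both conditions, hence |(-4z^3 + 5z^2 + 6z + 1) − 1009| < ε.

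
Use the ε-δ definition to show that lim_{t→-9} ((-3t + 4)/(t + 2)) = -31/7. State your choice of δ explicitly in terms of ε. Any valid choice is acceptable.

Let ε > 0. We want δ > 0 with 0 < |t + 9| < δ ⇒ |(-3t + 4)/(t + 2) + 31/7| < ε.
Combining over a common denominator, (-3t + 4)/(t + 2) + 31/7 = [(-3t + 4)·(-7) − 31·(t + 2)] / [(-7)·(t + 2)] = -10(t + 9) / ((-7)(t + 2)).
So |(-3t + 4)/(t + 2) + 31/7| = 10|t + 9| / (7·|t + 2|).
Require δ ≤ 7/2, so |t + 2| ≥ |-7| − |t + 9| > 7 − 7/2 = 7/2.
Hence |(-3t + 4)/(t + 2) + 31/7| < 10|t + 9|/(7·(7/2)) = (20/49)|t + 9|, which is < ε once |t + 9| < (49/20)ε.
Take δ = min(7/2, (49/20)ε). Then 0 < |t + 9| < δ forces both bounds, so |(-3t + 4)/(t + 2) + 31/7| < ε.

δ = min(7/2, (49/20)ε)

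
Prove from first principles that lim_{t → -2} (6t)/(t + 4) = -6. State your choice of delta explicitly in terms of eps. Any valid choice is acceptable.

delta = min(1, (1/12)eps)

Suppose eps > 0. We want delta > 0 with 0 < |t + 2| < delta ⇒ |(6t)/(t + 4) + 6| < eps.
Combining over a common denominator, (6t)/(t + 4) + 6 = [(6t)·2 − (-12)·(t + 4)] / [2·(t + 4)] = 24(t + 2) / (2(t + 4)).
So |(6t)/(t + 4) + 6| = 24|t + 2| / (2·|t + 4|).
Restrict delta ≤ 1. Then |t + 2| < 1 gives |t + 4| = |(t + 2) + 2| ≥ 2 − 1 = 1.
Hence |(6t)/(t + 4) + 6| < 24|t + 2|/(2·1) = 12|t + 2|, which is < eps once |t + 2| < (1/12)eps.
Take delta = min(1, (1/12)eps). Then 0 < |t + 2| < delta forces both bounds, so |(6t)/(t + 4) + 6| < eps.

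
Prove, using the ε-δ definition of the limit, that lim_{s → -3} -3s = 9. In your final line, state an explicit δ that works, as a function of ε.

Fix ε > 0. We need δ > 0 so that 0 < |s + 3| < δ implies |(-3s) − 9| < ε.
Since (-3s) − 9 = -3(s + 3), we have |(-3s) − 9| = 3|s + 3|.
So 3|s + 3| < ε exactly when |s + 3| < ε/3.
Choosing δ = ε/3 gives |(-3s) − 9| = 3|s + 3| < ε whenever |s + 3| < δ.

δ = ε/3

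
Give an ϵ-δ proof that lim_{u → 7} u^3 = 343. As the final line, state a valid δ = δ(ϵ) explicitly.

Let ϵ > 0 be given. We seek δ > 0 with 0 < |u − 7| < δ ⇒ |u^3 − 343| < ϵ.
Factor: u^3 − 343 = (u − 7)(u^2 + 7u + 49), so |u^3 − 343| = |u − 7|·|u^2 + 7u + 49|.
Restrict δ ≤ 1. Then |u − 7| < 1 gives |u| < 8, so by the triangle inequality |u^2 + 7u + 49| ≤ 8^2 + 7·8 + 49 = 169.
Hence |u^3 − 343| ≤ 169|u − 7|, which is < ϵ once |u − 7| < ϵ/169.
Take δ = min(1, ϵ/169). If 0 < |u − 7| < δ then both bounds hold and |u^3 − 343| ≤ 169|u − 7| < 169·(ϵ/169) = ϵ.

δ = min(1, ϵ/169)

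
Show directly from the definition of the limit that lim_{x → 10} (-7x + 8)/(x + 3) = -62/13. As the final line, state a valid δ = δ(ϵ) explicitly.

Suppose ϵ > 0. We want δ > 0 with 0 < |x − 10| < δ ⇒ |(-7x + 8)/(x + 3) + 62/13| < ϵ.
Combining over a common denominator, (-7x + 8)/(x + 3) + 62/13 = [(-7x + 8)·13 − (-62)·(x + 3)] / [13·(x + 3)] = -29(x − 10) / (13(x + 3)).
So |(-7x + 8)/(x + 3) + 62/13| = 29|x − 10| / (13·|x + 3|).
Restrict δ ≤ 13/2. Then |x − 10| < 13/2 gives |x + 3| = |(x − 10) + 13| ≥ 13 − 13/2 = 13/2.
Hence |(-7x + 8)/(x + 3) + 62/13| < 29|x − 10|/(13·(13/2)) = (58/169)|x − 10|, which is < ϵ once |x − 10| < (169/58)ϵ.
Take δ = min(13/2, (169/58)ϵ). Then 0 < |x − 10| < δ forces both bounds, so |(-7x + 8)/(x + 3) + 62/13| < ϵ.

δ = min(13/2, (169/58)ϵ)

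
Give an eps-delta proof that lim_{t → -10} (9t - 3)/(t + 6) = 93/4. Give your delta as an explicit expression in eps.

Suppose eps > 0. We want delta > 0 with 0 < |t + 10| < delta ⇒ |(9t - 3)/(t + 6) − (93/4)| < eps.
Combining over a common denominator, (9t - 3)/(t + 6) − (93/4) = [(9t - 3)·(-4) − (-93)·(t + 6)] / [(-4)·(t + 6)] = 57(t + 10) / ((-4)(t + 6)).
So |(9t - 3)/(t + 6) − (93/4)| = 57|t + 10| / (4·|t + 6|).
Restrict delta ≤ 2. Then |t + 10| < 2 gives |t + 6| = |(t + 10) + (-4)| ≥ 4 − 2 = 2.
Hence |(9t - 3)/(t + 6) − (93/4)| < 57|t + 10|/(4·2) = (57/8)|t + 10|, which is < eps once |t + 10| < (8/57)eps.
Take delta = min(2, (8/57)eps). Then 0 < |t + 10| < delta forces both bounds, so |(9t - 3)/(t + 6) − (93/4)| < eps.

delta = min(2, (8/57)eps)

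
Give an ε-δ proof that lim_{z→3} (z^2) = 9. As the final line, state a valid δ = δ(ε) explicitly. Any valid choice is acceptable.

δ = min(2, ε/8)

Suppose ε > 0. We seek δ > 0 with 0 < |z − 3| < δ ⇒ |z^2 − 9| < ε.
Factor: z^2 − 9 = (z − 3)(z + 3), so |z^2 − 9| = |z − 3|·|z + 3|.
Restrict δ ≤ 2. Then |z − 3| < 2 gives |z| < 5, so by the triangle inequality |z + 3| ≤ 5 + 3 = 8.
Hence |z^2 − 9| ≤ 8|z − 3|, which is < ε once |z − 3| < ε/8.
Take δ = min(2, ε/8). If 0 < |z − 3| < δ then both bounds hold and |z^2 − 9| ≤ 8|z − 3| < 8·(ε/8) = ε.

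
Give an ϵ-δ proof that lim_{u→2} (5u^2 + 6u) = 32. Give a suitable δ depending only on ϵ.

δ = min(1, ϵ/31)

Fix ϵ > 0. We want δ > 0 such that 0 < |u − 2| < δ implies |(5u^2 + 6u) − 32| < ϵ.
(5u^2 + 6u) − 32 = 5u^2 + 6u - 32 = (u − 2)(5u + 16).
So |(5u^2 + 6u) − 32| = |u − 2|·|5u + 16|.
Assume first that |u − 2| < 1, so |u| < 3. Then |5u + 16| ≤ 5·3 + 16 = 31.
Hence |(5u^2 + 6u) − 32| ≤ 31|u − 2| < ϵ provided |u − 2| < ϵ/31.
Choosing δ = min(1, ϵ/31) ensures both conditions, hence |(5u^2 + 6u) − 32| < ϵ.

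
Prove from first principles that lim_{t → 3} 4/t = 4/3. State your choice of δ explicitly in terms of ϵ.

δ = min(3/2, (9/8)ϵ)

Let ϵ > 0 be given. We seek δ > 0 such that 0 < |t − 3| < δ implies |4/t − (4/3)| < ϵ.
|4/t − (4/3)| = 4·|3 − t|/(3·|t|) = 4|t − 3|/(3|t|).
Require δ ≤ 3/2 so that |t| > 3 − 3/2 = 3/2, hence 3|t| > 9/2.
Then |4/t − (4/3)| < 4|t − 3|/(9/2), which is < ϵ when |t − 3| < (9/8)ϵ.
Take δ = min(3/2, (9/8)ϵ). Then 0 < |t − 3| < δ gives both |t − 3| < 3/2 and |t − 3| < (9/8)ϵ, so |4/t − (4/3)| < ϵ.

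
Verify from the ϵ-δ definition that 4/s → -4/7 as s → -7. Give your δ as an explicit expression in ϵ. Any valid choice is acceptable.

Suppose ϵ > 0. We seek δ > 0 such that 0 < |s + 7| < δ implies |4/s + 4/7| < ϵ.
|4/s + 4/7| = 4·|-7 − s|/(7·|s|) = 4|s + 7|/(7|s|).
Restrict δ ≤ 7/2. Then |s + 7| < 7/2 gives |s| > 7/2, so 7|s| > 49/2.
Then |4/s + 4/7| < 4|s + 7|/(49/2), which is < ϵ when |s + 7| < (49/8)ϵ.
Take δ = min(7/2, (49/8)ϵ). Then 0 < |s + 7| < δ gives both |s + 7| < 7/2 and |s + 7| < (49/8)ϵ, so |4/s + 4/7| < ϵ.

δ = min(7/2, (49/8)ϵ)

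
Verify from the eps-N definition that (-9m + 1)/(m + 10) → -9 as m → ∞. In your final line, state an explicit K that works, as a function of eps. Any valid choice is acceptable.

Fix eps > 0. For m ≥ 1, |(-9m + 1)/(m + 10) + 9| = |91|/((m + 10)) = 91/((m + 10)).
Since m + 10 ≥ m for m ≥ 1, this is ≤ 91/(m) = 91/m.
So |(-9m + 1)/(m + 10) + 9| < eps whenever m > 91/eps.
Take K = 91/eps. If m > K then |(-9m + 1)/(m + 10) + 9| ≤ 91/m < eps.

K = 91/eps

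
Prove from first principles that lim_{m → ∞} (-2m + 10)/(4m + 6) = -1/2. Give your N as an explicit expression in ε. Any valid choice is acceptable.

N = (13/4)/ε

Suppose ε > 0. For m ≥ 1, |(-2m + 10)/(4m + 6) + 1/2| = |52|/(4(4m + 6)) = 52/(4(4m + 6)).
Since 4m + 6 ≥ 4m for m ≥ 1, this is ≤ 52/(4·4m) = (13/4)/m.
So |(-2m + 10)/(4m + 6) + 1/2| < ε whenever m > (13/4)/ε.
Take N = (13/4)/ε. If m > N then |(-2m + 10)/(4m + 6) + 1/2| ≤ (13/4)/m < ε.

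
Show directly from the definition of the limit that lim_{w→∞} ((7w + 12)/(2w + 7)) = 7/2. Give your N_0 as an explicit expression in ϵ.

N_0 = (25/4)/ϵ

Let ϵ > 0 be given. We seek N_0 > 0 such that w > N_0 implies |(7w + 12)/(2w + 7) − (7/2)| < ϵ.
(7w + 12)/(2w + 7) − (7/2) = (2(7w + 12) − 7(2w + 7)) / (2(2w + 7)) = -25/(2(2w + 7)).
For w > 0 we have 2w + 7 > 2w, so |(7w + 12)/(2w + 7) − (7/2)| = 25/(2(2w + 7)) < 25/(2·2w) = (25/4)/w.
Thus |(7w + 12)/(2w + 7) − (7/2)| < ϵ whenever w > (25/4)/ϵ.
Take N_0 = (25/4)/ϵ. If w > N_0 then |(7w + 12)/(2w + 7) − (7/2)| < (25/4)/w < ϵ.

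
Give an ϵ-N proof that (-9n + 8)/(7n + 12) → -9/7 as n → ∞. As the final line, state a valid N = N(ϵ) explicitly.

Let ϵ > 0. For n ≥ 1, |(-9n + 8)/(7n + 12) + 9/7| = |164|/(7(7n + 12)) = 164/(7(7n + 12)).
Since 7n + 12 ≥ 7n for n ≥ 1, this is ≤ 164/(7·7n) = (164/49)/n.
So |(-9n + 8)/(7n + 12) + 9/7| < ϵ whenever n > (164/49)/ϵ.
Take N = (164/49)/ϵ. If n > N then |(-9n + 8)/(7n + 12) + 9/7| ≤ (164/49)/n < ϵ.

N = (164/49)/ϵ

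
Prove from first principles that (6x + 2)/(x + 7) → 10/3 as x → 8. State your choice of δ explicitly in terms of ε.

δ = min(15/2, (45/16)ε)

Suppose ε > 0. We want δ > 0 with 0 < |x − 8| < δ ⇒ |(6x + 2)/(x + 7) − (10/3)| < ε.
Combining over a common denominator, (6x + 2)/(x + 7) − (10/3) = [(6x + 2)·15 − 50·(x + 7)] / [15·(x + 7)] = 40(x − 8) / (15(x + 7)).
So |(6x + 2)/(x + 7) − (10/3)| = 40|x − 8| / (15·|x + 7|).
Restrict δ ≤ 15/2. Then |x − 8| < 15/2 gives |x + 7| = |(x − 8) + 15| ≥ 15 − 15/2 = 15/2.
Hence |(6x + 2)/(x + 7) − (10/3)| < 40|x − 8|/(15·(15/2)) = (16/45)|x − 8|, which is < ε once |x − 8| < (45/16)ε.
Take δ = min(15/2, (45/16)ε). Then 0 < |x − 8| < δ forces both bounds, so |(6x + 2)/(x + 7) − (10/3)| < ε.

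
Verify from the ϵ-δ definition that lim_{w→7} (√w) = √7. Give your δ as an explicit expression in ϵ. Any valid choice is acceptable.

δ = min(7, √7·ϵ)

Let ϵ > 0 be given. We want δ > 0 such that 0 < |w − 7| < δ implies |√w − √7| < ϵ.
Rationalise: √w − √7 = (w − 7)/(√w + √7), so |√w − √7| = |w − 7|/(√w + √7).
Restrict δ ≤ 7 so that |w − 7| < 7 forces w > 0, and then √w + √7 > √7.
Hence |√w − √7| < |w − 7|/√7, which is < ϵ once |w − 7| < √7·ϵ.
Take δ = min(7, √7·ϵ). If 0 < |w − 7| < δ then w > 0 and |√w − √7| < |w − 7|/√7 < ϵ.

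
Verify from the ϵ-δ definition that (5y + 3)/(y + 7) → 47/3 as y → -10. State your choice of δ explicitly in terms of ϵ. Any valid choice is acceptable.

δ = min(3/2, (9/64)ϵ)

Suppose ϵ > 0. We want δ > 0 with 0 < |y + 10| < δ ⇒ |(5y + 3)/(y + 7) − (47/3)| < ϵ.
Combining over a common denominator, (5y + 3)/(y + 7) − (47/3) = [(5y + 3)·(-3) − (-47)·(y + 7)] / [(-3)·(y + 7)] = 32(y + 10) / ((-3)(y + 7)).
So |(5y + 3)/(y + 7) − (47/3)| = 32|y + 10| / (3·|y + 7|).
Restrict δ ≤ 3/2. Then |y + 10| < 3/2 gives |y + 7| = |(y + 10) + (-3)| ≥ 3 − 3/2 = 3/2.
Hence |(5y + 3)/(y + 7) − (47/3)| < 32|y + 10|/(3·(3/2)) = (64/9)|y + 10|, which is < ϵ once |y + 10| < (9/64)ϵ.
Take δ = min(3/2, (9/64)ϵ). Then 0 < |y + 10| < δ forces both bounds, so |(5y + 3)/(y + 7) − (47/3)| < ϵ.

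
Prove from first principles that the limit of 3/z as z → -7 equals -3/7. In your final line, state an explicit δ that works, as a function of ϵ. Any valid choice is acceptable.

δ = min(7/2, (49/6)ϵ)

Fix ϵ > 0. We seek δ > 0 such that 0 < |z + 7| < δ implies |3/z + 3/7| < ϵ.
|3/z + 3/7| = 3·|-7 − z|/(7·|z|) = 3|z + 7|/(7|z|).
Require δ ≤ 7/2 so that |z| > 7 − 7/2 = 7/2, hence 7|z| > 49/2.
Then |3/z + 3/7| < 3|z + 7|/(49/2), which is < ϵ when |z + 7| < (49/6)ϵ.
Take δ = min(7/2, (49/6)ϵ). Then 0 < |z + 7| < δ gives both |z + 7| < 7/2 and |z + 7| < (49/6)ϵ, so |3/z + 3/7| < ϵ.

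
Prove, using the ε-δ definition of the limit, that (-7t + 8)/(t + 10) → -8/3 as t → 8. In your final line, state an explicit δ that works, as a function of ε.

Suppose ε > 0. We want δ > 0 with 0 < |t − 8| < δ ⇒ |(-7t + 8)/(t + 10) + 8/3| < ε.
Combining over a common denominator, (-7t + 8)/(t + 10) + 8/3 = [(-7t + 8)·18 − (-48)·(t + 10)] / [18·(t + 10)] = -78(t − 8) / (18(t + 10)).
So |(-7t + 8)/(t + 10) + 8/3| = 78|t − 8| / (18·|t + 10|).
Restrict δ ≤ 9. Then |t − 8| < 9 gives |t + 10| = |(t − 8) + 18| ≥ 18 − 9 = 9.
Hence |(-7t + 8)/(t + 10) + 8/3| < 78|t − 8|/(18·9) = (13/27)|t − 8|, which is < ε once |t − 8| < (27/13)ε.
Take δ = min(9, (27/13)ε). Then 0 < |t − 8| < δ forces both bounds, so |(-7t + 8)/(t + 10) + 8/3| < ε.

δ = min(9, (27/13)ε)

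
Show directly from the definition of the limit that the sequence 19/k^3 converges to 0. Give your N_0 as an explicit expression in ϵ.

N_0 = (19/ϵ)^{1/3}

Suppose ϵ > 0. For k ≥ 1, |19/k^3 − 0| = 19/k^3.
19/k^3 < ϵ ⇔ k^3 > 19/ϵ ⇔ k > (19/ϵ)^{1/3}.
Take N_0 = (19/ϵ)^{1/3}. Then k > N_0 implies 19/k^3 < ϵ.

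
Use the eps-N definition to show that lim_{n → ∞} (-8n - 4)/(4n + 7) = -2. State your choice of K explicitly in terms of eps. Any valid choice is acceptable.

K = (5/2)/eps

Suppose eps > 0. For n ≥ 1, |(-8n - 4)/(4n + 7) + 2| = |40|/(4(4n + 7)) = 40/(4(4n + 7)).
Since 4n + 7 ≥ 4n for n ≥ 1, this is ≤ 40/(4·4n) = (5/2)/n.
So |(-8n - 4)/(4n + 7) + 2| < eps whenever n > (5/2)/eps.
Take K = (5/2)/eps. If n > K then |(-8n - 4)/(4n + 7) + 2| ≤ (5/2)/n < eps.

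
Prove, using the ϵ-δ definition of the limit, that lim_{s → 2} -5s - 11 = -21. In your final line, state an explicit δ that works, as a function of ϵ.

δ = ϵ/5

Let ϵ > 0. We need δ > 0 so that 0 < |s − 2| < δ implies |(-5s - 11) + 21| < ϵ.
Since (-5s - 11) + 21 = -5(s − 2), we have |(-5s - 11) + 21| = 5|s − 2|.
So 5|s − 2| < ϵ exactly when |s − 2| < ϵ/5.
Choosing δ = ϵ/5 gives |(-5s - 11) + 21| = 5|s − 2| < ϵ whenever |s − 2| < δ.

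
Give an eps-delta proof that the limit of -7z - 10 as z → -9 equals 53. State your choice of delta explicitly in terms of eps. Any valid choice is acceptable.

delta = eps/7

Fix eps > 0. We need delta > 0 so that 0 < |z + 9| < delta implies |(-7z - 10) − 53| < eps.
|(-7z - 10) − 53| = |-7z - 63| = 7|z + 9|.
So 7|z + 9| < eps exactly when |z + 9| < eps/7.
Take delta = eps/7. If 0 < |z + 9| < delta then |(-7z - 10) − 53| = 7|z + 9| < 7·(eps/7) = eps.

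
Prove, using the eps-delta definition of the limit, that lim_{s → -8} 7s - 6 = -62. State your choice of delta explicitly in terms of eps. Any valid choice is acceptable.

Let eps > 0 be given. We need delta > 0 so that 0 < |s + 8| < delta implies |(7s - 6) + 62| < eps.
|(7s - 6) + 62| = |7s + 56| = 7|s + 8|.
So 7|s + 8| < eps exactly when |s + 8| < eps/7.
Take delta = eps/7. If 0 < |s + 8| < delta then |(7s - 6) + 62| = 7|s + 8| < 7·(eps/7) = eps.

delta = eps/7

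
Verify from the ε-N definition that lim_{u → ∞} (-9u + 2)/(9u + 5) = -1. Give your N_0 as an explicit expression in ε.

Fix ε > 0. We seek N_0 > 0 such that u > N_0 implies |(-9u + 2)/(9u + 5) + 1| < ε.
(-9u + 2)/(9u + 5) + 1 = (9(-9u + 2) − (-9)(9u + 5)) / (9(9u + 5)) = 63/(9(9u + 5)).
For u > 0 we have 9u + 5 > 9u, so |(-9u + 2)/(9u + 5) + 1| = 63/(9(9u + 5)) < 63/(9·9u) = (7/9)/u.
Thus |(-9u + 2)/(9u + 5) + 1| < ε whenever u > (7/9)/ε.
Take N_0 = (7/9)/ε. If u > N_0 then |(-9u + 2)/(9u + 5) + 1| < (7/9)/u < ε.

N_0 = (7/9)/ε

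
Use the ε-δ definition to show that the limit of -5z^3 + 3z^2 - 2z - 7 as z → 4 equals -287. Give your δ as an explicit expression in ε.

δ = min(2, ε/352)

Fix ε > 0. We want δ > 0 such that 0 < |z − 4| < δ implies |(-5z^3 + 3z^2 - 2z - 7) + 287| < ε.
(-5z^3 + 3z^2 - 2z - 7) + 287 = -5z^3 + 3z^2 - 2z + 280 = (z − 4)(-5z^2 - 17z - 70).
So |(-5z^3 + 3z^2 - 2z - 7) + 287| = |z − 4|·|-5z^2 - 17z - 70|.
Require δ ≤ 2. Then |z − 4| < 2 gives |z| < 6, and by the triangle inequality |-5z^2 - 17z - 70| ≤ 5·6^2 + 17·6 + 70 = 352.
Hence |(-5z^3 + 3z^2 - 2z - 7) + 287| ≤ 352|z − 4| < ε provided |z − 4| < ε/352.
Take δ = min(2, ε/352). Then 0 < |z − 4| < δ gives both |z − 4| < 2 and |z − 4| < ε/352, so |(-5z^3 + 3z^2 - 2z - 7) + 287| < ε.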